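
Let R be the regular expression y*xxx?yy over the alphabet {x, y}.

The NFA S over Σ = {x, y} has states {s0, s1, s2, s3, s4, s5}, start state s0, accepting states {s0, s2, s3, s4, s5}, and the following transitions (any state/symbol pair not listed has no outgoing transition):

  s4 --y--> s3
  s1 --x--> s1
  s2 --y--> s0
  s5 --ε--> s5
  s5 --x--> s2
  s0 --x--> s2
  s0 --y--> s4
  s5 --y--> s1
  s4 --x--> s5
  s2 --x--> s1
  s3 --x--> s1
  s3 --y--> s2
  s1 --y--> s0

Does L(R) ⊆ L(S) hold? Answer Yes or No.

Converting the expression R to a DFA (subset construction, then merging equivalent states) gives the minimal DFA with states {r0, r1, r2, r3, r4, r5, r6}, start state r0, accepting states {r6} and transitions r0: x→r1, y→r0; r1: x→r2, y→r3; r2: x→r4, y→r5; r3: x→r3, y→r3; r4: x→r3, y→r5; r5: x→r3, y→r6; r6: x→r3, y→r3.
Exploring the product automaton R × S from the start pair (r0, s0), following both machines on each input symbol, reaches 18 state pairs: (r0, s0), (r1, s2), (r0, s4), (r2, s1), (r3, s0), (r1, s5), (r0, s3), (r4, s1), (r5, s0), (r3, s2), (r3, s4), (r2, s2), (r3, s1), (r1, s1), (r0, s2), (r6, s4), (r3, s5), (r3, s3).
R accepts in {r6} and S accepts in {s0, s2, s3, s4, s5}. The reachable pairs whose R-component is accepting are (r6, s4); in each of them the S-component is accepting too, so the product for L(R) \ L(S) (R-component accepting, S-component rejecting) has no reachable accepting pair and the difference is empty.
Hence every string in L(R) is also in L(S).

Yes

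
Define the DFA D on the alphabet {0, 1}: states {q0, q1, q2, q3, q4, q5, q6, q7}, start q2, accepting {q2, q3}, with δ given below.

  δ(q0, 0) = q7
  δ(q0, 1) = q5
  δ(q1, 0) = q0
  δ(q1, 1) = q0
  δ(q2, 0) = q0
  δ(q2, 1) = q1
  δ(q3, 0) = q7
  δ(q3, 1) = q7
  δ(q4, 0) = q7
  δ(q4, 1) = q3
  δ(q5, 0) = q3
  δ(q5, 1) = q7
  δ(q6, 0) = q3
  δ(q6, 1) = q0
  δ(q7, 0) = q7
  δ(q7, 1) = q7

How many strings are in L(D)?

4

The useful subgraph on states {q0, q1, q2, q3, q5} is acyclic, so L(D) is finite; the longest accepting path visits 5 useful states, giving maximum string length 4.
Counting accepting paths from q2 by length: 1 of length 0, 1 of length 3, 2 of length 4. Total 4.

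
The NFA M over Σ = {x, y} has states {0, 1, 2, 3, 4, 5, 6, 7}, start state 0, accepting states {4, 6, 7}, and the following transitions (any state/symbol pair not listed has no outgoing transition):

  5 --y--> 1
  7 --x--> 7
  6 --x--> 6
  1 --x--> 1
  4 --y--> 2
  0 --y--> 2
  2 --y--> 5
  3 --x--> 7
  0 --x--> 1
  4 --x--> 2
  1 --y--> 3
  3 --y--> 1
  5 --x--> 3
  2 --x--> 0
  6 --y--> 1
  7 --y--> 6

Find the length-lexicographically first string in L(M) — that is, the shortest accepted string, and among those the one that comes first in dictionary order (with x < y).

A breadth-first search from 0 reaches an accepting state first via the path 0 → 1 → 3 → 7 on input xyx.
No string of length < 3 is accepted (BFS exhausts all shorter strings without reaching an accepting state), and xyx is the lexicographically least accepting string of length 3.

xyx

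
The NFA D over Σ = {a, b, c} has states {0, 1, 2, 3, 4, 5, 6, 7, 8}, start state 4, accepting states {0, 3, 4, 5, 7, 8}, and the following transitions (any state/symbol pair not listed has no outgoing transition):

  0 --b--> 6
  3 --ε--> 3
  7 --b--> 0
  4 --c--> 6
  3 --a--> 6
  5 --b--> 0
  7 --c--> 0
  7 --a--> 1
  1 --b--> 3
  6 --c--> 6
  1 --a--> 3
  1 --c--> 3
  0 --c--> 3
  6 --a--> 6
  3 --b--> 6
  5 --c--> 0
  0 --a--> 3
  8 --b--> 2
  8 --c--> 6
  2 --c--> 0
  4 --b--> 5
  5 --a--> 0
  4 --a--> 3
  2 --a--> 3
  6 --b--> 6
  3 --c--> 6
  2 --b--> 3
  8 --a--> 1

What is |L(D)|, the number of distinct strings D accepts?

The useful subgraph on states {0, 3, 4, 5} is acyclic, so L(D) is finite; the longest accepting path visits 4 useful states, giving maximum string length 3.
Counting accepting paths from 4 by length: 1 of length 0, 2 of length 1, 3 of length 2, 6 of length 3. Total 12.

12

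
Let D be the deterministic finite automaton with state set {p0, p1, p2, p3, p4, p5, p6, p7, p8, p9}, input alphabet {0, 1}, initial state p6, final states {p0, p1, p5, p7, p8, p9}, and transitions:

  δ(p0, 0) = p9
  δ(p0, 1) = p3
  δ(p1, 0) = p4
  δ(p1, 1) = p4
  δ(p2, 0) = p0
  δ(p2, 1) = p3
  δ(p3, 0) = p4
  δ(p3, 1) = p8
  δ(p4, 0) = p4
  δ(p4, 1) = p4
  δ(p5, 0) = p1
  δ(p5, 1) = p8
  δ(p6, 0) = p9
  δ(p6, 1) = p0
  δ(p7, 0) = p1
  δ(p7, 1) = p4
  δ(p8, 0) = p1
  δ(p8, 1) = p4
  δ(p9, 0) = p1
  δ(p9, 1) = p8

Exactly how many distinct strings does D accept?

The useful subgraph on states {p0, p1, p3, p6, p8, p9} is acyclic, so L(D) is finite; the longest accepting path visits 5 useful states, giving maximum string length 4.
Counting accepting paths from p6 by length: 2 of length 1, 3 of length 2, 4 of length 3, 2 of length 4. Total 11.

11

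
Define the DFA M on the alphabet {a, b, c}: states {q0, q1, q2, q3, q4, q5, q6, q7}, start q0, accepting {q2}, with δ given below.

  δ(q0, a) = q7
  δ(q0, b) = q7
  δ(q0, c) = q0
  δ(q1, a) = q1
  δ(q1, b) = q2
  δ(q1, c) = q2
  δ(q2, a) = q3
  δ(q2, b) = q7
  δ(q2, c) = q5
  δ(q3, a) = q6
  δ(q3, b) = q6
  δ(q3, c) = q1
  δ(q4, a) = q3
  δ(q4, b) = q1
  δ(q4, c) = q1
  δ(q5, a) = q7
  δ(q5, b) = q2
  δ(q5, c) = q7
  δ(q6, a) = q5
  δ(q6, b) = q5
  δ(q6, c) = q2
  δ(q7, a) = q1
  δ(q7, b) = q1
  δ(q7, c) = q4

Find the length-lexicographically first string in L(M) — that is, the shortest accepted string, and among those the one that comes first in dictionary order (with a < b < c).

A breadth-first search from q0 reaches an accepting state first via the path q0 → q7 → q1 → q2 on input aab.
No string of length < 3 is accepted (BFS exhausts all shorter strings without reaching an accepting state), and aab is the lexicographically least accepting string of length 3.

aab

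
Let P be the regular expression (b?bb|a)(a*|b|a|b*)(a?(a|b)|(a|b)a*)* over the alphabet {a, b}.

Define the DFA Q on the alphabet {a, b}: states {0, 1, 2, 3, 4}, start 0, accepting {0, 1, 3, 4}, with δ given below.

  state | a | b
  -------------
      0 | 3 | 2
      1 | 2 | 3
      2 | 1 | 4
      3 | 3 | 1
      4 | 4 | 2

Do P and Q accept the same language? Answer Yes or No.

No

The string aba is accepted by P but rejected by Q.
So L(P) ≠ L(Q).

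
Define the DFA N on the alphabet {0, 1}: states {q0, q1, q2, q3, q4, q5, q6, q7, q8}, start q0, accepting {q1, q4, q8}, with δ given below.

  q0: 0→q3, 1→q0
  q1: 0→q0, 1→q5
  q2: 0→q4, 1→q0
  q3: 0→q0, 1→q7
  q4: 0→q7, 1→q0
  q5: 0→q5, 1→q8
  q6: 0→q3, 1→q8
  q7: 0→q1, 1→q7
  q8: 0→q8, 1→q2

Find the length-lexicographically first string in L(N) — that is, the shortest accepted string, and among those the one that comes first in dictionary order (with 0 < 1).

010

A breadth-first search from q0 reaches an accepting state first via the path q0 → q3 → q7 → q1 on input 010.
No string of length < 3 is accepted (BFS exhausts all shorter strings without reaching an accepting state), and 010 is the lexicographically least accepting string of length 3.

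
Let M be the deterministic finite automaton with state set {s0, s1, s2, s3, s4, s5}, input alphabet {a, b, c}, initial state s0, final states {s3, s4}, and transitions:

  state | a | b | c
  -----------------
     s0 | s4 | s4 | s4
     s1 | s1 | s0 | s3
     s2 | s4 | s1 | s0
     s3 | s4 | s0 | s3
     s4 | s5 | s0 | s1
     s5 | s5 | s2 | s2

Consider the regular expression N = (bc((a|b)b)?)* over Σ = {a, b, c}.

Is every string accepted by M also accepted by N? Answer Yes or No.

No

The string a is in L(M) but not in L(N).
So L(M) ⊄ L(N).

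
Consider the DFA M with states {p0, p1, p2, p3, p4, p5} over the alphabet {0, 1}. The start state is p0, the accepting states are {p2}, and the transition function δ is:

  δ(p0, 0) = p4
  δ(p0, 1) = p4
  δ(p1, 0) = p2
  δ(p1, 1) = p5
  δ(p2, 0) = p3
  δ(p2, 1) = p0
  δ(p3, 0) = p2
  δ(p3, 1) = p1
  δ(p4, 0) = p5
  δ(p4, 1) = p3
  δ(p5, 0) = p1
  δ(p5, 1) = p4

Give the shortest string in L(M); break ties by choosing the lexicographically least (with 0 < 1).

010

A breadth-first search from p0 reaches an accepting state first via the path p0 → p4 → p3 → p2 on input 010.
No string of length < 3 is accepted (BFS exhausts all shorter strings without reaching an accepting state), and 010 is the lexicographically least accepting string of length 3.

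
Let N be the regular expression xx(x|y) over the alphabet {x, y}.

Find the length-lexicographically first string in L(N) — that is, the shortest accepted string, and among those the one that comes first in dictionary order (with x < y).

xxx

By inspection of the expression, no string of length less than 3 matches, and xxx is the lexicographically first match of length 3.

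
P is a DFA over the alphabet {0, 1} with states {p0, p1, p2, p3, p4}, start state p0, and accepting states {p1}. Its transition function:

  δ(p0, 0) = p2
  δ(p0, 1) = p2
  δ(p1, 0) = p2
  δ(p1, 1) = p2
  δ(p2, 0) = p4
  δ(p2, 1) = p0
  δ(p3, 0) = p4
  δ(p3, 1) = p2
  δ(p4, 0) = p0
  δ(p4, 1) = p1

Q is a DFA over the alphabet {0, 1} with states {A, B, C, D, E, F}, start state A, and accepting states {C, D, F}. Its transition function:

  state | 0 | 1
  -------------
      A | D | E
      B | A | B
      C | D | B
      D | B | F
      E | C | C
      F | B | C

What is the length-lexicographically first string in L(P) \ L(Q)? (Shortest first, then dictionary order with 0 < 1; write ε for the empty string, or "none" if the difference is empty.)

The string 001 is accepted by P but not by Q.
No shorter string lies in the difference, and 001 is the lexicographically first length-3 string in L(P) \ L(Q).

001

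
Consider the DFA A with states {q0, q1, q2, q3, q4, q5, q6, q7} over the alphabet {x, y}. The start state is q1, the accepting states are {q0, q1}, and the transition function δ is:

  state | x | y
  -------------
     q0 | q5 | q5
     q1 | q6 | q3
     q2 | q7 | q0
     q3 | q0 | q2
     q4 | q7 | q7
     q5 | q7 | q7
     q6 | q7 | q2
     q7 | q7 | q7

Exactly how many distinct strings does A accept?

The useful subgraph on states {q0, q1, q2, q3, q6} is acyclic, so L(A) is finite; the longest accepting path visits 4 useful states, giving maximum string length 3.
Counting accepting paths from q1 by length: 1 of length 0, 1 of length 2, 2 of length 3. Total 4.

4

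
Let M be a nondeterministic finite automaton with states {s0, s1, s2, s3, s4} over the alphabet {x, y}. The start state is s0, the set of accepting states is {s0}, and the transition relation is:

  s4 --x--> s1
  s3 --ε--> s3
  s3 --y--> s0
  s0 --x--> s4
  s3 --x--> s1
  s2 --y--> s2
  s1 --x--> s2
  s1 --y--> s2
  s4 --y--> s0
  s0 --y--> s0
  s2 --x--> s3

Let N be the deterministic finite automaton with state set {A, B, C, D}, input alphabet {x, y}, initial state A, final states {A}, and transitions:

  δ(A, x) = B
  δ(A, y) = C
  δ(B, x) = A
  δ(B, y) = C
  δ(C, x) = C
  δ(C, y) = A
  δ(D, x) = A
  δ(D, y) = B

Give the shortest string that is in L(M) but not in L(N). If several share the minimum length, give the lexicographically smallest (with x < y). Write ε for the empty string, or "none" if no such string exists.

y

The string y is accepted by M but not by N.
No shorter string lies in the difference, and y is the lexicographically first length-1 string in L(M) \ L(N).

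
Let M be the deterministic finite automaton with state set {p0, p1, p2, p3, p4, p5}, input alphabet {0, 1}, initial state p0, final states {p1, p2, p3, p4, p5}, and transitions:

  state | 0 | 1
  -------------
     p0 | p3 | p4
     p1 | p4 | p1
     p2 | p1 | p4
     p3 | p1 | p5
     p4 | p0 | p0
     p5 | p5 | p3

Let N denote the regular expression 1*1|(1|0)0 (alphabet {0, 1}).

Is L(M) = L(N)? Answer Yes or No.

The string 0 is accepted by M but rejected by N.
So L(M) ≠ L(N).

No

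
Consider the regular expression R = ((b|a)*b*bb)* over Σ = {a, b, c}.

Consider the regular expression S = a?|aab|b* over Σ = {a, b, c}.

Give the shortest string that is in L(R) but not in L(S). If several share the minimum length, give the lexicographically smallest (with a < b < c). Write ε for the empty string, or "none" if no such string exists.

The string abb is accepted by R but not by S.
No shorter string lies in the difference, and abb is the lexicographically first length-3 string in L(R) \ L(S).

abb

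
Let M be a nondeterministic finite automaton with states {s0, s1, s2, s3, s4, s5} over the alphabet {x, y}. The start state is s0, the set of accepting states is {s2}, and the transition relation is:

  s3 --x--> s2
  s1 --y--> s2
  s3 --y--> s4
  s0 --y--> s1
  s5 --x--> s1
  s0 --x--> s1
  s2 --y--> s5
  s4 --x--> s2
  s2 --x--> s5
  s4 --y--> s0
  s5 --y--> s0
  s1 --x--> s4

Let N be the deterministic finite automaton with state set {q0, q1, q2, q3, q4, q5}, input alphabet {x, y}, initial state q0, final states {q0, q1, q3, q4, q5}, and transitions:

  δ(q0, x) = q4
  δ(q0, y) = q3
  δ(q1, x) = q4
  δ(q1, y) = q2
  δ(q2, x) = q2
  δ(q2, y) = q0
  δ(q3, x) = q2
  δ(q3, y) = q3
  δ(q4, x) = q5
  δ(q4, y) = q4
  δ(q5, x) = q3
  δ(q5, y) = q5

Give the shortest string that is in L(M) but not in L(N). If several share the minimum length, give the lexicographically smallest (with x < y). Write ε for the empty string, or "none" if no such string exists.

The string yxx is accepted by M but not by N.
No shorter string lies in the difference, and yxx is the lexicographically first length-3 string in L(M) \ L(N).

yxx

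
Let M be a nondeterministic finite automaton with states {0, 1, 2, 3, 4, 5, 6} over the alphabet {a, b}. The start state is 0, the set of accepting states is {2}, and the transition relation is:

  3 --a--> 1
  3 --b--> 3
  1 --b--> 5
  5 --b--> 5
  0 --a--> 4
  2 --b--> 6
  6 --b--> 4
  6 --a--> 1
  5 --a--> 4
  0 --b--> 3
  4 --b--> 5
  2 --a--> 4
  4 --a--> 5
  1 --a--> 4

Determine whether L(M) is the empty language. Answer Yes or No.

The states reachable from the start state are {0, 1, 3, 4, 5}.
None of the accepting states {2} is reachable, so no string is accepted and L(M) = ∅.

Yes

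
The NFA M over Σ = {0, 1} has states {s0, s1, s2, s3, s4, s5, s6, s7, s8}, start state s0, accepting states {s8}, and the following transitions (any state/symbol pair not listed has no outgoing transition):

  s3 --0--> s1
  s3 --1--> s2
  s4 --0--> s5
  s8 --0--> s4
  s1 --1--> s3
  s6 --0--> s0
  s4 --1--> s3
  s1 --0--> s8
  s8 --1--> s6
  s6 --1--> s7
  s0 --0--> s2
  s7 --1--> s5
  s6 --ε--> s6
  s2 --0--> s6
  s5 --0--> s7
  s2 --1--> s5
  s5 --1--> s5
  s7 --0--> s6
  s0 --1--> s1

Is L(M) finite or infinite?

infinite

State s1 is reachable from the start and can reach an accepting state, and it lies on the cycle s1 → s8 → s4 → s3 → s1.
Traversing that cycle any number of times yields accepted strings of unbounded length, so the language is infinite.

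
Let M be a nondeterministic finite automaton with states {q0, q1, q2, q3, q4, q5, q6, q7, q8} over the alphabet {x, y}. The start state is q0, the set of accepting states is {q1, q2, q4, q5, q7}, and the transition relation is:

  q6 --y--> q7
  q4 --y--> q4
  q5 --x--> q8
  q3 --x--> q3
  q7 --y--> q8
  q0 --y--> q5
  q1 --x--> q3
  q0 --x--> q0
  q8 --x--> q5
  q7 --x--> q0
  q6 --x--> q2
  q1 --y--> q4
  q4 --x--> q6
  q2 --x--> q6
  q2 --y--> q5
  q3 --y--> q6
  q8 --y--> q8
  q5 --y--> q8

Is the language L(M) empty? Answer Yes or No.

No

The string y is accepted: the run q0 → q5 ends in the accepting state q5.
Since at least one string is accepted, L(M) is not empty.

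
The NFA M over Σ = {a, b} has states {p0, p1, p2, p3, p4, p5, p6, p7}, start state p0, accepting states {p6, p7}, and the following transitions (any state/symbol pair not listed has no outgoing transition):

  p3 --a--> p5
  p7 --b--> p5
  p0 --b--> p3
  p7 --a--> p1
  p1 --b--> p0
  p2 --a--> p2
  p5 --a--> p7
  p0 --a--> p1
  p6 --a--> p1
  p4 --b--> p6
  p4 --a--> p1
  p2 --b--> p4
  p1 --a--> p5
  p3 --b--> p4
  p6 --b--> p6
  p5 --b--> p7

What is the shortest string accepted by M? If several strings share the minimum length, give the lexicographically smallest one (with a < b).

A breadth-first search from p0 reaches an accepting state first via the path p0 → p1 → p5 → p7 on input aaa.
No string of length < 3 is accepted (BFS exhausts all shorter strings without reaching an accepting state), and aaa is the lexicographically least accepting string of length 3.

aaa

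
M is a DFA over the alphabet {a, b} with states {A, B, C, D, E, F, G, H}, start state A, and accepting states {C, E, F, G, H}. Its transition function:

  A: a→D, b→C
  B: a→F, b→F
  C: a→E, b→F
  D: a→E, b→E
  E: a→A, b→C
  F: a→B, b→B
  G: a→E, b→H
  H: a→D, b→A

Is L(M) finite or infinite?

State A is reachable from the start and can reach an accepting state, and it lies on the cycle A → C → E → A.
Traversing that cycle any number of times yields accepted strings of unbounded length, so the language is infinite.

infinite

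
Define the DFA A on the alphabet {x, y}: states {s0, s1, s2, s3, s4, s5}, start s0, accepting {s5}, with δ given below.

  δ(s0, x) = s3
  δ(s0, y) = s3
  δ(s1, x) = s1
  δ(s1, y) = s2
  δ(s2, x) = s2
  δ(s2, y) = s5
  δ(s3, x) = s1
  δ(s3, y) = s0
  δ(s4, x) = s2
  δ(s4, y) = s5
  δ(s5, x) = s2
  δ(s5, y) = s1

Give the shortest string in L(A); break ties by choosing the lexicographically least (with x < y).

xxyy

A breadth-first search from s0 reaches an accepting state first via the path s0 → s3 → s1 → s2 → s5 on input xxyy.
No string of length < 4 is accepted (BFS exhausts all shorter strings without reaching an accepting state), and xxyy is the lexicographically least accepting string of length 4.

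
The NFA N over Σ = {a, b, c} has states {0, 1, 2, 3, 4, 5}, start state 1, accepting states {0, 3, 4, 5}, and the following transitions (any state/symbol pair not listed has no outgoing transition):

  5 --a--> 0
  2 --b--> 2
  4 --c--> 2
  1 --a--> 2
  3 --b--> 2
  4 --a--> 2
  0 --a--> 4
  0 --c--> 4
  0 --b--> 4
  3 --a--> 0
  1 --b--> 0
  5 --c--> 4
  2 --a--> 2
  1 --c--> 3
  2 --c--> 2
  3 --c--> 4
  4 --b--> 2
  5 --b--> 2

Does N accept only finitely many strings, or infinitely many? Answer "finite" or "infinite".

finite

The useful states (reachable from 1 and able to reach an accepting state) are {0, 1, 3, 4}.
Restricted to these states the transition graph has no cycle, so every accepting path has bounded length and L is finite.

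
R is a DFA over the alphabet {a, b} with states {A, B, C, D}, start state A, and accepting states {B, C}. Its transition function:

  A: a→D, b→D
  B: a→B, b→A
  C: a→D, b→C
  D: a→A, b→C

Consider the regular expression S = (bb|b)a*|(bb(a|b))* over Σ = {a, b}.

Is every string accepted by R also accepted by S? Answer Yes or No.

The string ab is in L(R) but not in L(S).
So L(R) ⊄ L(S).

No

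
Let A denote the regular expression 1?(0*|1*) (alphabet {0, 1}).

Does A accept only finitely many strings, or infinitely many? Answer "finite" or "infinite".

infinite

The expression contains a Kleene star applied to a subexpression that matches at least one nonempty string, so it matches strings of unbounded length.
Hence L(A) is infinite.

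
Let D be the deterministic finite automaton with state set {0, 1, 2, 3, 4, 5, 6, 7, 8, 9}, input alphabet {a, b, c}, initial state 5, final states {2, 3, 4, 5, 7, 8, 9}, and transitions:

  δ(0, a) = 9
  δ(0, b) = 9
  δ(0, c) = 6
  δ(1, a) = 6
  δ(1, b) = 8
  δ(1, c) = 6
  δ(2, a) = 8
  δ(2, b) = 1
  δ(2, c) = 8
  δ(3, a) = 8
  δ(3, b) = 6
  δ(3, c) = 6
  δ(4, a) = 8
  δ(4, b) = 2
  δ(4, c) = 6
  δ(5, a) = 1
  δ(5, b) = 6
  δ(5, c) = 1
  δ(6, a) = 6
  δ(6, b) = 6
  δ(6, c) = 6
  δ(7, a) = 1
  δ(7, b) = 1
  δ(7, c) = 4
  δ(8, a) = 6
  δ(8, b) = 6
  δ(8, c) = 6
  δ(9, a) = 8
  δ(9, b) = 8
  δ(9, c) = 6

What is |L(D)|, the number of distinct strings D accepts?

The useful subgraph on states {1, 5, 8} is acyclic, so L(D) is finite; the longest accepting path visits 3 useful states, giving maximum string length 2.
Counting accepting paths from 5 by length: 1 of length 0, 2 of length 2. Total 3.

3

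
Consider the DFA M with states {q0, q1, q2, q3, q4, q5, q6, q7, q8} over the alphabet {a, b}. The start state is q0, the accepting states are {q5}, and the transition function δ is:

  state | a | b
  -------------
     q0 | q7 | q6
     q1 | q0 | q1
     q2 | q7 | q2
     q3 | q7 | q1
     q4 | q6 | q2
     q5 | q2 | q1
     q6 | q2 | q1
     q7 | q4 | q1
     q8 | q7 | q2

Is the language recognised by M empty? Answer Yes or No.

The states reachable from the start state are {q0, q1, q2, q4, q6, q7}.
None of the accepting states {q5} is reachable, so no string is accepted and L(M) = ∅.

Yes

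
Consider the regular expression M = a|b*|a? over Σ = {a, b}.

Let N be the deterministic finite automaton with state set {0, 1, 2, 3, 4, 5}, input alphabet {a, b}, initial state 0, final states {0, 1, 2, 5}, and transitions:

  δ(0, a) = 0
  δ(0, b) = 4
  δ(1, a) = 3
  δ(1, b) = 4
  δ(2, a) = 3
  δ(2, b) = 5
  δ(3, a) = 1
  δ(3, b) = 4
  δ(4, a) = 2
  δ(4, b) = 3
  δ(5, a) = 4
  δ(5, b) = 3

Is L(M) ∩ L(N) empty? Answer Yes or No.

No

The empty string ε is accepted by both M and N.
Hence L(M) ∩ L(N) ≠ ∅.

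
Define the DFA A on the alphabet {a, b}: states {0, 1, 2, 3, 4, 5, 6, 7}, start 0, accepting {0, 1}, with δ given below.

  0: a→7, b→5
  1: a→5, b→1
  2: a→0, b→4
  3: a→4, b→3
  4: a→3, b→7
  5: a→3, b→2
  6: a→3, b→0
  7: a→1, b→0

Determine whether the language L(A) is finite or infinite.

State 0 is reachable from the start and can reach an accepting state, and it lies on the cycle 0 → 5 → 2 → 0.
Traversing that cycle any number of times yields accepted strings of unbounded length, so the language is infinite.

infinite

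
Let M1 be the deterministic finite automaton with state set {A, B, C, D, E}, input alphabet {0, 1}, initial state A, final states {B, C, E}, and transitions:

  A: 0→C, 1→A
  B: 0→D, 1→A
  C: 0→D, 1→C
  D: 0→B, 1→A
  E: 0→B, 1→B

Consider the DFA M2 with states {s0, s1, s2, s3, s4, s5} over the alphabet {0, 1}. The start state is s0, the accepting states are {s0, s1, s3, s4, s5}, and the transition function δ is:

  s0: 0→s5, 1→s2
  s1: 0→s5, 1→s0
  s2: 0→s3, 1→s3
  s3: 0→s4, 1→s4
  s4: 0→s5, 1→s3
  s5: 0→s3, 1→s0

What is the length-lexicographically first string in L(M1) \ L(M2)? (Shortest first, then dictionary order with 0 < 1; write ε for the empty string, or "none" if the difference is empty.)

The string 011 is accepted by M1 but not by M2.
No shorter string lies in the difference, and 011 is the lexicographically first length-3 string in L(M1) \ L(M2).

011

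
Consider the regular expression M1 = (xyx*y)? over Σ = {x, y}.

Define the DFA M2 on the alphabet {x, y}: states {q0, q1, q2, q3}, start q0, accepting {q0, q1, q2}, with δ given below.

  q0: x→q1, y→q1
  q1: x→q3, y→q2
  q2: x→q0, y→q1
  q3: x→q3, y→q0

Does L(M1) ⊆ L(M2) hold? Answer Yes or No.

Converting the expression M1 to a DFA (subset construction, then merging equivalent states) gives the minimal DFA with states {r0, r1, r2, r3, r4}, start state r0, accepting states {r0, r4} and transitions r0: x→r1, y→r2; r1: x→r2, y→r3; r2: x→r2, y→r2; r3: x→r3, y→r4; r4: x→r2, y→r2.
Exploring the product automaton M1 × M2 from the start pair (r0, q0), following both machines on each input symbol, reaches 13 state pairs: (r0, q0), (r1, q1), (r2, q1), (r2, q3), (r3, q2), (r2, q2), (r2, q0), (r3, q0), (r4, q1), (r3, q1), (r3, q3), (r4, q2), (r4, q0).
M1 accepts in {r0, r4} and M2 accepts in {q0, q1, q2}. The reachable pairs whose M1-component is accepting are (r0, q0), (r4, q1), (r4, q2), (r4, q0); in each of them the M2-component is accepting too, so the product for L(M1) \ L(M2) (M1-component accepting, M2-component rejecting) has no reachable accepting pair and the difference is empty.
Hence every string in L(M1) is also in L(M2).

Yes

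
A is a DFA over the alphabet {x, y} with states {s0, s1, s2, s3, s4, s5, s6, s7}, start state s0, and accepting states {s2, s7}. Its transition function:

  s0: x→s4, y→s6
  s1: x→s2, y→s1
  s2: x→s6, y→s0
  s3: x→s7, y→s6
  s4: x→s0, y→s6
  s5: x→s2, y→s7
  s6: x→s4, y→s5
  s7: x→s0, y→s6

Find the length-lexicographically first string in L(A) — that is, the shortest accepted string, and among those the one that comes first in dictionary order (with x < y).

A breadth-first search from s0 reaches an accepting state first via the path s0 → s6 → s5 → s2 on input yyx.
No string of length < 3 is accepted (BFS exhausts all shorter strings without reaching an accepting state), and yyx is the lexicographically least accepting string of length 3.

yyx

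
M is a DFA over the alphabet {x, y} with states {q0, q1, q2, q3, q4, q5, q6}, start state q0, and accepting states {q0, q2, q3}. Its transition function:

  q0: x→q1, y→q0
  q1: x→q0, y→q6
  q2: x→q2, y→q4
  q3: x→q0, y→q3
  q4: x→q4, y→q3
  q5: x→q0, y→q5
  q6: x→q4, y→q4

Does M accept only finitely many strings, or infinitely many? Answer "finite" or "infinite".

infinite

State q0 is reachable from the start and can reach an accepting state, and it lies on the cycle q0 → q0.
Traversing that cycle any number of times yields accepted strings of unbounded length, so the language is infinite.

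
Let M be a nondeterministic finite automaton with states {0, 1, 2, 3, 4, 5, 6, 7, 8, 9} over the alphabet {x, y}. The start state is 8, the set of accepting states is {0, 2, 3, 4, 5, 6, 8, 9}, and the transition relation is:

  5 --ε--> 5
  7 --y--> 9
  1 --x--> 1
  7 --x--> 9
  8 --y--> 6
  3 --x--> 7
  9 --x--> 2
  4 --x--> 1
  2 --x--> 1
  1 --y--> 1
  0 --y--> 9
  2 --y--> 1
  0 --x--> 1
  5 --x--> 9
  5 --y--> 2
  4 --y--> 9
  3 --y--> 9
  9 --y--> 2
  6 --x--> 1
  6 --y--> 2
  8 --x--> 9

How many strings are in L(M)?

The useful subgraph on states {2, 6, 8, 9} is acyclic, so L(M) is finite; the longest accepting path visits 3 useful states, giving maximum string length 2.
Counting accepting paths from 8 by length: 1 of length 0, 2 of length 1, 3 of length 2. Total 6.

6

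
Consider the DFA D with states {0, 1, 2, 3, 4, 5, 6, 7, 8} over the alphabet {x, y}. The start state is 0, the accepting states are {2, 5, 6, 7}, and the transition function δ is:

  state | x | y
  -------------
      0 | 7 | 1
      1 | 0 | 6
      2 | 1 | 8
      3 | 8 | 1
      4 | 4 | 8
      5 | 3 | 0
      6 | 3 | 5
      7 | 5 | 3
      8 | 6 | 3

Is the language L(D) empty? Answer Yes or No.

The string x is accepted: the run 0 → 7 ends in the accepting state 7.
Since at least one string is accepted, L(D) is not empty.

No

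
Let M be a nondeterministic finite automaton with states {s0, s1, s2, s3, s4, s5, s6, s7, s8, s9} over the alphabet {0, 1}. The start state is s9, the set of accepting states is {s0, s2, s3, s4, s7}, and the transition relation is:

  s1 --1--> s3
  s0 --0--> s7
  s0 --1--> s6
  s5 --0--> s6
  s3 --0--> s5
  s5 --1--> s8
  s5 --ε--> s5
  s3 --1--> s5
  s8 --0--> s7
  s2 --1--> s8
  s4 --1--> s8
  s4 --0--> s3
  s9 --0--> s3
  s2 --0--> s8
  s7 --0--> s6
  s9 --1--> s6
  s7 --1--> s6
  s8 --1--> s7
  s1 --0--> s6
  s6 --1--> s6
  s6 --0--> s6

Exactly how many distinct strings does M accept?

The useful subgraph on states {s3, s5, s7, s8, s9} is acyclic, so L(M) is finite; the longest accepting path visits 5 useful states, giving maximum string length 4.
Counting accepting paths from s9 by length: 1 of length 1, 4 of length 4. Total 5.

5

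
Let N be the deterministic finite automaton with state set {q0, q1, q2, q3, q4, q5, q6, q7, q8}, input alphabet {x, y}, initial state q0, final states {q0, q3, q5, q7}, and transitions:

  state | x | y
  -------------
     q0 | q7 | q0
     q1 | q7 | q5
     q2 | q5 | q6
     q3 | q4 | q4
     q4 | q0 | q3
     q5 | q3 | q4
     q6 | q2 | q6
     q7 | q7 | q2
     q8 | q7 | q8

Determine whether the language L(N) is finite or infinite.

State q0 is reachable from the start and can reach an accepting state, and it lies on the cycle q0 → q0.
Traversing that cycle any number of times yields accepted strings of unbounded length, so the language is infinite.

infinite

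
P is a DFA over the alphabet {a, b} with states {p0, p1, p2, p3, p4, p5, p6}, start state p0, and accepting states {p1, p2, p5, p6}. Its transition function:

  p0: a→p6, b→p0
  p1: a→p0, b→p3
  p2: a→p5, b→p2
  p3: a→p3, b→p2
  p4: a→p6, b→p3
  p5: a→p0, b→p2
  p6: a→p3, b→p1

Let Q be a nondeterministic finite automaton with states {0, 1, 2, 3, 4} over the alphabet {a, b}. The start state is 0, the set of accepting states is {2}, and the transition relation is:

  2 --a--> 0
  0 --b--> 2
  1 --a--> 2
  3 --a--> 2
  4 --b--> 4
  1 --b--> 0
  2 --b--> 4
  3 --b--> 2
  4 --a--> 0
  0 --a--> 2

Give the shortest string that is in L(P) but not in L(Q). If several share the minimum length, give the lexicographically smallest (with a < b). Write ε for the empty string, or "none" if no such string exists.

The string ab is accepted by P but not by Q.
No shorter string lies in the difference, and ab is the lexicographically first length-2 string in L(P) \ L(Q).

ab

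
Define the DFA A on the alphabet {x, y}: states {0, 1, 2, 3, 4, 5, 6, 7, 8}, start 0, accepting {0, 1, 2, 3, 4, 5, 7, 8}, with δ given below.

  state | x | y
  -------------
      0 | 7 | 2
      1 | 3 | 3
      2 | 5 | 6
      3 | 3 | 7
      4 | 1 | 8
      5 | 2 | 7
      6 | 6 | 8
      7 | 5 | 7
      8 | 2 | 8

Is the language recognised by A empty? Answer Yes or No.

No

The empty string ε is accepted: the run 0 ends in the accepting state 0.
Since at least one string is accepted, L(A) is not empty.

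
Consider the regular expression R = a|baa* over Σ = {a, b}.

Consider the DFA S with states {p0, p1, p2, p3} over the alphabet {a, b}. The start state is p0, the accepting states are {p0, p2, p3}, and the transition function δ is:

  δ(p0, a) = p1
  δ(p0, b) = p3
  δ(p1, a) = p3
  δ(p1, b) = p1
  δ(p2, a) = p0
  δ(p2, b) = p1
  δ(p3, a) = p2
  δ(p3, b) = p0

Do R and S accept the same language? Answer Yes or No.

No

The string a is accepted by R but rejected by S.
So L(R) ≠ L(S).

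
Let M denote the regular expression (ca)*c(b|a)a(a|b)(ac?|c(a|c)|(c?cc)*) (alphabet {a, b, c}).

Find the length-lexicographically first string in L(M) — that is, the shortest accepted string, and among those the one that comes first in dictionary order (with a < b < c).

caaa

By inspection of the expression, no string of length less than 4 matches, and caaa is the lexicographically first match of length 4.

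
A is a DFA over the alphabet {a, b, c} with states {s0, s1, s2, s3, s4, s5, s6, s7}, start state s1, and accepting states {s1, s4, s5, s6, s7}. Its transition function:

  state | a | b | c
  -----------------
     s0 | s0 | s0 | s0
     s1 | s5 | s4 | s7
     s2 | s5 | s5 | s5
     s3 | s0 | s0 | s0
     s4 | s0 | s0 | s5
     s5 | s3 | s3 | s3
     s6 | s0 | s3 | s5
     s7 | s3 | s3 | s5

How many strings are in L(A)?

The useful subgraph on states {s1, s4, s5, s7} is acyclic, so L(A) is finite; the longest accepting path visits 3 useful states, giving maximum string length 2.
Counting accepting paths from s1 by length: 1 of length 0, 3 of length 1, 2 of length 2. Total 6.

6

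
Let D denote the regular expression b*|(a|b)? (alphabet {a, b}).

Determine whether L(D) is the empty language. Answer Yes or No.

The empty string ε matches the expression, so it belongs to L(D).
Since L(D) contains at least one string, it is not empty.

No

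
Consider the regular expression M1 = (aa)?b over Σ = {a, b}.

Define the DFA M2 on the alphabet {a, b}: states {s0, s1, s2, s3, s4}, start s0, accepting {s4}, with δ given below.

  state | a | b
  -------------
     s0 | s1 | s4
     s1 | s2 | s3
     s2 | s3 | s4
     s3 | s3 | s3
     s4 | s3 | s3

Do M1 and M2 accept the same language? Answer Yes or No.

Yes

Converting the expression M1 to a DFA (subset construction, then merging equivalent states) gives the minimal DFA with states {r0, r1, r2, r3, r4}, start state r0, accepting states {r2} and transitions r0: a→r1, b→r2; r1: a→r3, b→r4; r2: a→r4, b→r4; r3: a→r4, b→r2; r4: a→r4, b→r4.
Exploring the product automaton M1 × M2 from the start pair (r0, s0), following both machines on each input symbol, reaches 5 state pairs: (r0, s0), (r1, s1), (r2, s4), (r3, s2), (r4, s3).
M1 accepts in {r2} and M2 accepts in {s4}. In every reachable pair the two components are either both accepting — (r2, s4) — or both non-accepting, so no string is accepted by exactly one of the machines: L(M1) \ L(M2) and L(M2) \ L(M1) are both empty.
Hence every string is accepted by M1 iff it is accepted by M2, and the two languages coincide.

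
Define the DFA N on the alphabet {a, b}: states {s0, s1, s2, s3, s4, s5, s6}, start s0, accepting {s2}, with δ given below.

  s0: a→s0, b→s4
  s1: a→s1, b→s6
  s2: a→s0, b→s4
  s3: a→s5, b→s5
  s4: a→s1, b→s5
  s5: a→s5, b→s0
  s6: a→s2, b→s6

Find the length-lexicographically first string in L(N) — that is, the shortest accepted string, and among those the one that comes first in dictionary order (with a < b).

baba

A breadth-first search from s0 reaches an accepting state first via the path s0 → s4 → s1 → s6 → s2 on input baba.
No string of length < 4 is accepted (BFS exhausts all shorter strings without reaching an accepting state), and baba is the lexicographically least accepting string of length 4.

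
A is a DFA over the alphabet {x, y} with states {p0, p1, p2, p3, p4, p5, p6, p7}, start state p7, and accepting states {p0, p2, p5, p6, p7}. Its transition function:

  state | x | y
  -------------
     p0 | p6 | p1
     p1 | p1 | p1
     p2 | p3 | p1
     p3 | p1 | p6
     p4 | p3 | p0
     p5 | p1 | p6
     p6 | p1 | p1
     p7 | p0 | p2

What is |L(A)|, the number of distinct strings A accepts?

The useful subgraph on states {p0, p2, p3, p6, p7} is acyclic, so L(A) is finite; the longest accepting path visits 4 useful states, giving maximum string length 3.
Counting accepting paths from p7 by length: 1 of length 0, 2 of length 1, 1 of length 2, 1 of length 3. Total 5.

5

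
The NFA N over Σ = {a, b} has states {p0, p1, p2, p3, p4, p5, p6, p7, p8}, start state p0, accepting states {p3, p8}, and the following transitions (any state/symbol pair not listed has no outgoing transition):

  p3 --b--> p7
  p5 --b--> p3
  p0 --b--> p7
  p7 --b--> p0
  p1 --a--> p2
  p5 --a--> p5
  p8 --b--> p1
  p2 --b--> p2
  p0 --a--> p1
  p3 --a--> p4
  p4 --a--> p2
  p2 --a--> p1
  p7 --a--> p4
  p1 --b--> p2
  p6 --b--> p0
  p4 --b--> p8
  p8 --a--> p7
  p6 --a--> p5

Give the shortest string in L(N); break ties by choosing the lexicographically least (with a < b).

A breadth-first search from p0 reaches an accepting state first via the path p0 → p7 → p4 → p8 on input bab.
No string of length < 3 is accepted (BFS exhausts all shorter strings without reaching an accepting state), and bab is the lexicographically least accepting string of length 3.

bab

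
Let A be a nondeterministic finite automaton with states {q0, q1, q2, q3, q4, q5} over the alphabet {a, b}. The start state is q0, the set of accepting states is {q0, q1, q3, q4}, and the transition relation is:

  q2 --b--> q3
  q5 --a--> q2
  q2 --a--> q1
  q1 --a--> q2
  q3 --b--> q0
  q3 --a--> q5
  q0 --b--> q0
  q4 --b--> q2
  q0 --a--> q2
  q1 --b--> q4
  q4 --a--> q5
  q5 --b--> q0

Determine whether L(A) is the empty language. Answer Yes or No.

No

The empty string ε is accepted: the run q0 ends in the accepting state q0.
Since at least one string is accepted, L(A) is not empty.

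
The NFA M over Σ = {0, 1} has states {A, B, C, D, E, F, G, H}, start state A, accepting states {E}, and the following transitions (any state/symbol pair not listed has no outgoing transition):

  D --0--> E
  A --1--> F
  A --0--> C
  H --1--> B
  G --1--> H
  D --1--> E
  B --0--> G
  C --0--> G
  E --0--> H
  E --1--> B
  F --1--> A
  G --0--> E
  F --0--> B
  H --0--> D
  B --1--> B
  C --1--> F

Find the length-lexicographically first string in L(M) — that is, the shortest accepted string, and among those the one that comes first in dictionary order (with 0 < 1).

000

A breadth-first search from A reaches an accepting state first via the path A → C → G → E on input 000.
No string of length < 3 is accepted (BFS exhausts all shorter strings without reaching an accepting state), and 000 is the lexicographically least accepting string of length 3.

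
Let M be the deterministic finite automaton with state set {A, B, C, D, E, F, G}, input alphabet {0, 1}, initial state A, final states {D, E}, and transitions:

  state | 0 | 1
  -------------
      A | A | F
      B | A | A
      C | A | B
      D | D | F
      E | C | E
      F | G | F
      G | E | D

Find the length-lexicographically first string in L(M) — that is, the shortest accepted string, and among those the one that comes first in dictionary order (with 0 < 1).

100

A breadth-first search from A reaches an accepting state first via the path A → F → G → E on input 100.
No string of length < 3 is accepted (BFS exhausts all shorter strings without reaching an accepting state), and 100 is the lexicographically least accepting string of length 3.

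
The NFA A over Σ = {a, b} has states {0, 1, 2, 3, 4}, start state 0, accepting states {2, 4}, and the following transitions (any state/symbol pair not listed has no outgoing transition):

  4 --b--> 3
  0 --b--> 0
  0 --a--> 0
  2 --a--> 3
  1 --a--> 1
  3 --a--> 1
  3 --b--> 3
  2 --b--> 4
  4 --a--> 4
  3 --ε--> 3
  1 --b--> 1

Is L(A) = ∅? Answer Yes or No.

Yes

The states reachable from the start state are {0}.
None of the accepting states {2, 4} is reachable, so no string is accepted and L(A) = ∅.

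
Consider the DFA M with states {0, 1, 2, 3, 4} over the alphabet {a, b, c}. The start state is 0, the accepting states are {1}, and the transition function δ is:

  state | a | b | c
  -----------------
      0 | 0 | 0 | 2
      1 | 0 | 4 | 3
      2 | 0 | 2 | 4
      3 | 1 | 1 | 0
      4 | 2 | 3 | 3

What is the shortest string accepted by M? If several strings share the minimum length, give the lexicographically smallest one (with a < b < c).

ccba

A breadth-first search from 0 reaches an accepting state first via the path 0 → 2 → 4 → 3 → 1 on input ccba.
No string of length < 4 is accepted (BFS exhausts all shorter strings without reaching an accepting state), and ccba is the lexicographically least accepting string of length 4.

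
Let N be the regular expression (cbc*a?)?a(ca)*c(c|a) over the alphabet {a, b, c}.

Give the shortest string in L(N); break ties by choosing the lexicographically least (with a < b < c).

aca

By inspection of the expression, no string of length less than 3 matches, and aca is the lexicographically first match of length 3.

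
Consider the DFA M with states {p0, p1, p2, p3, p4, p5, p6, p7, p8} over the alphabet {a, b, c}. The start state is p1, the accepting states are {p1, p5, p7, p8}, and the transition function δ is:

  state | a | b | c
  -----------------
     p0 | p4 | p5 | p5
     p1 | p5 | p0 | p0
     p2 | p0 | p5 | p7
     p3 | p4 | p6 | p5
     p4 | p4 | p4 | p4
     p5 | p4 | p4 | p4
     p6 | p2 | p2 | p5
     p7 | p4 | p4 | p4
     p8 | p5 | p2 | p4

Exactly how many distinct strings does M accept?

The useful subgraph on states {p0, p1, p5} is acyclic, so L(M) is finite; the longest accepting path visits 3 useful states, giving maximum string length 2.
Counting accepting paths from p1 by length: 1 of length 0, 1 of length 1, 4 of length 2. Total 6.

6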